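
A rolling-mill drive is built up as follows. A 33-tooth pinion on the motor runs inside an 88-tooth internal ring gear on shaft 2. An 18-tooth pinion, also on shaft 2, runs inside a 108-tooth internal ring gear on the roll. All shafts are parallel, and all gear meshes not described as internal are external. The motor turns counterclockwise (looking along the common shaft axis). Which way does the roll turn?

counterclockwise

the motor → shaft 2: internal mesh, same direction → CCW.
shaft 2 → the roll: internal mesh, same direction → CCW.
0 reversals in total — an even number — so the roll turns the same way as the motor.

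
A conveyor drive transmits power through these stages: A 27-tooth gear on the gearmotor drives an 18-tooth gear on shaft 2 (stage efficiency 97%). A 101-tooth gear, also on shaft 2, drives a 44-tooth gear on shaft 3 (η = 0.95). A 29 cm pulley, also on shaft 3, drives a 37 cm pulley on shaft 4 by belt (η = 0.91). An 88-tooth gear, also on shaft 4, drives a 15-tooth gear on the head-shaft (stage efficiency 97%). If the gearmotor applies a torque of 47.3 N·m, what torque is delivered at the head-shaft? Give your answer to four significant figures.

gear mesh 18/27 = 0.66667 → τ = 47.3·0.66667·0.97 = 30.587 N·m
gear mesh 44/101 = 0.43564 → τ = 30.587·0.43564·0.95 = 12.659 N·m
belt 37/29 = 1.2759 → τ = 12.659·1.2759·0.91 = 14.697 N·m
gear mesh 15/88 = 0.17045 → τ = 14.697·0.17045·0.97 = 2.4301 N·m

2.430 N·m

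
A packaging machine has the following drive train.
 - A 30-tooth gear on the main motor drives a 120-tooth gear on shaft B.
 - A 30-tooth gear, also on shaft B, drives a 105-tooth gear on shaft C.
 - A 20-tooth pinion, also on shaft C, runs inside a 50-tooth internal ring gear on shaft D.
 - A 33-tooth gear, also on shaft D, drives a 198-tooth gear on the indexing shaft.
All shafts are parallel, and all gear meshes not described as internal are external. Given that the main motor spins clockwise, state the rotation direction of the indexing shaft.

counterclockwise

the main motor → shaft B: external mesh, 1 reversal → CCW.
shaft B → shaft C: external mesh, 1 reversal → CW.
shaft C → shaft D: internal mesh, same direction → CW.
shaft D → the indexing shaft: external mesh, 1 reversal → CCW.
3 reversals in total — an odd number — so the indexing shaft turns opposite to the main motor.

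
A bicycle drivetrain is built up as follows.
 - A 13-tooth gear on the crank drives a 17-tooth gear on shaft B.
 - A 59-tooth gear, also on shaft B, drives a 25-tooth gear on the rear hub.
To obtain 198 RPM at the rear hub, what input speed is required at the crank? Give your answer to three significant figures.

110 RPM

Overall ratio R = 1.3077 × 0.42373 = 0.55411.
Required input speed = output speed × R = 198 × 0.55411 = 109.71 RPM.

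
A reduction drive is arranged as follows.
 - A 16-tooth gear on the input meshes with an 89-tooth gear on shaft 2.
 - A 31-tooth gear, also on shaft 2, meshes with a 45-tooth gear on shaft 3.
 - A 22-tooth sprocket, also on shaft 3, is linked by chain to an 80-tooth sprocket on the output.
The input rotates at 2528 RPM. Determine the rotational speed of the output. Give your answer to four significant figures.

Gear mesh: ratio = 89/16 = 5.5625, so shaft 2 turns at 2528 / 5.5625 = 454.47 RPM.
Gear mesh: ratio = 45/31 = 1.4516, so shaft 3 turns at 454.47 / 1.4516 = 313.08 RPM.
Chain: ratio = 80/22 = 3.6364, so the output turns at 313.08 / 3.6364 = 86.097 RPM.

86.10 RPM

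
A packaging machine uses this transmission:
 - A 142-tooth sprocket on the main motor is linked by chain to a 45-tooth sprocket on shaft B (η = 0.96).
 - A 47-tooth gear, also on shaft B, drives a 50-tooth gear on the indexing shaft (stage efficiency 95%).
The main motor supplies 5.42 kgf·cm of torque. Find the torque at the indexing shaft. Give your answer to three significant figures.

chain 45/142 = 0.3169 → τ = 5.42·0.3169·0.96 = 1.6489 kgf·cm
gear mesh 50/47 = 1.0638 → τ = 1.6489·1.0638·0.95 = 1.6664 kgf·cm

1.67 kgf·cm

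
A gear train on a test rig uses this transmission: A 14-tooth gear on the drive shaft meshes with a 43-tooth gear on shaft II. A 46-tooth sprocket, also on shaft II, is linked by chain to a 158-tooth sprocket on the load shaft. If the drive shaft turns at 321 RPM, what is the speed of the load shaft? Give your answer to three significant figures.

the drive shaft → shaft II (gear mesh, 43/14): 321 ÷ 3.0714 = 104.51 RPM
shaft II → the load shaft (chain, 158/46): 104.51 ÷ 3.4348 = 30.427 RPM

30.4 RPM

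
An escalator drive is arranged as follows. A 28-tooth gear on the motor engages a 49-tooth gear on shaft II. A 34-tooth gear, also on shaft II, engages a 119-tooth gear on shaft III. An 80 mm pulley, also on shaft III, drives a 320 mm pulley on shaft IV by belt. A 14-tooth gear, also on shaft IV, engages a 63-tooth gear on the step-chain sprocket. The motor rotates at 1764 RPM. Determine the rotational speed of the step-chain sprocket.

16 RPM

Gear mesh: ratio = 49/28 = 1.75, so shaft II turns at 1764 / 1.75 = 1008 RPM.
Gear mesh: ratio = 119/34 = 3.5, so shaft III turns at 1008 / 3.5 = 288 RPM.
Belt: ratio = 320/80 = 4, so shaft IV turns at 288 / 4 = 72 RPM.
Gear mesh: ratio = 63/14 = 4.5, so the step-chain sprocket turns at 72 / 4.5 = 16 RPM.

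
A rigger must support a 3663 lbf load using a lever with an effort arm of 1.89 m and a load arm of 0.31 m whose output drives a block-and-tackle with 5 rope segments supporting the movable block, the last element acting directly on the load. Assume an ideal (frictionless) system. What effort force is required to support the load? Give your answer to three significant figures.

120 lbf

Lever MA = effort arm / load arm = 1.89/0.31 = 6.0968.
Block-and-tackle MA = number of supporting rope parts = 5.
Combined ideal MA = 6.0968 × 5 = 30.484.
Effort = load / MA = 3663 / 30.484 = 120.16 lbf.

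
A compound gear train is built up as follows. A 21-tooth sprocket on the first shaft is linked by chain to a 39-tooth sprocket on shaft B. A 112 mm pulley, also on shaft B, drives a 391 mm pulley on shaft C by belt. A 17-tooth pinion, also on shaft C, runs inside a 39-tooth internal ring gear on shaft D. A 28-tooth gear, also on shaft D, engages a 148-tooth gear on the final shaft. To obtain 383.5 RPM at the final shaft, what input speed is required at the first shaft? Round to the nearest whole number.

Overall ratio R = 1.8571 × 3.4911 × 2.2941 × 5.2857 = 78.618.
Required input speed = output speed × R = 383.5 × 78.618 = 30150 RPM.

30150 RPM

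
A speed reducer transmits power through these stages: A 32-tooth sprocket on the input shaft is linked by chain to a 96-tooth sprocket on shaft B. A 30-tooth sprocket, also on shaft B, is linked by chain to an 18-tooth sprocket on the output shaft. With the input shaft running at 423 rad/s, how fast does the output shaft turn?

Chain: ratio = 96/32 = 3, so shaft B turns at 423 / 3 = 141 rad/s.
Chain: ratio = 18/30 = 0.6, so the output shaft turns at 141 / 0.6 = 235 rad/s.

235 rad/s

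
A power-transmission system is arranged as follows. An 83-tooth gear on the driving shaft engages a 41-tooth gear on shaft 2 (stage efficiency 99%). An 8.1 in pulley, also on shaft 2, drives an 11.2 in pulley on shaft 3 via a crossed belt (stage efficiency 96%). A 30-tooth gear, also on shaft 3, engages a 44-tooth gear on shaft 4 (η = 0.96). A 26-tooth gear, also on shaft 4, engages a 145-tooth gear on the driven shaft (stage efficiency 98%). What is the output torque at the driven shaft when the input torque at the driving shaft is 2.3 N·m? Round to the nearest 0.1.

After the gear mesh (41/83): 2.3 × 0.49398 × 0.99 = 1.1248 N·m
After the belt (11.2/8.1): 1.1248 × 1.3827 × 0.96 = 1.493 N·m
After the gear mesh (44/30): 1.493 × 1.4667 × 0.96 = 2.1022 N·m
After the gear mesh (145/26): 2.1022 × 5.5769 × 0.98 = 11.489 N·m

11.5 N·m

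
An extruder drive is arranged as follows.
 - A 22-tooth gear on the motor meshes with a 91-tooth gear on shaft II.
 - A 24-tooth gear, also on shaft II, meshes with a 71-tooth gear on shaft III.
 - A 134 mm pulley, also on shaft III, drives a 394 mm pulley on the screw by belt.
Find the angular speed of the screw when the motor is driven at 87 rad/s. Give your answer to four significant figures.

the motor → shaft II (gear mesh, 91/22): 87 ÷ 4.1364 = 21.033 rad/s
shaft II → shaft III (gear mesh, 71/24): 21.033 ÷ 2.9583 = 7.1097 rad/s
shaft III → the screw (belt, 394/134): 7.1097 ÷ 2.9403 = 2.418 rad/s

2.418 rad/s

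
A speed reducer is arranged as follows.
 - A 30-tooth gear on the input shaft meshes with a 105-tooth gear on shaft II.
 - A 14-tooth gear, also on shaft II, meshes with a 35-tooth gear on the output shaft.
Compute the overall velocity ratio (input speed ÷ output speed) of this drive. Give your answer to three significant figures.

8.75

Each stage contributes driven/driver: gear mesh 105/30 = 3.5, gear mesh 35/14 = 2.5.
Overall: 3.5 × 2.5 = 8.75.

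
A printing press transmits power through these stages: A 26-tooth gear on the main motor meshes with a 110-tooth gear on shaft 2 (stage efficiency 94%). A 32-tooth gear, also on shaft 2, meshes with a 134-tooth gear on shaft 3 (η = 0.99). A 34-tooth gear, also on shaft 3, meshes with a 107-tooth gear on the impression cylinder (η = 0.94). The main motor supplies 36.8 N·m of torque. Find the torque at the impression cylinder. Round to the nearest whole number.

1795 N·m

Gear mesh: ratio = 110/26 = 4.2308; torque at shaft 2 = 36.8 × 4.2308 × 0.94 = 146.35 N·m.
Gear mesh: ratio = 134/32 = 4.1875; torque at shaft 3 = 146.35 × 4.1875 × 0.99 = 606.72 N·m.
Gear mesh: ratio = 107/34 = 3.1471; torque at the impression cylinder = 606.72 × 3.1471 × 0.94 = 1794.8 N·m.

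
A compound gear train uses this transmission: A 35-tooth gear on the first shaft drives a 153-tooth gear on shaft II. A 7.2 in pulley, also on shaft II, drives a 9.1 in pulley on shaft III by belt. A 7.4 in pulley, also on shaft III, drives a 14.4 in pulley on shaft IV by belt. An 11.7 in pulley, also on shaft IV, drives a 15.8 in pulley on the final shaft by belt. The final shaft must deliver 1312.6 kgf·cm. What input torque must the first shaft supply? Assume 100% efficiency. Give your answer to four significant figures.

90.41 kgf·cm

Overall ratio R = 4.3714 × 1.2639 × 1.9459 × 1.3504 = 14.519.
Input torque = output torque / R = 1312.6 / 14.519 = 90.406 kgf·cm.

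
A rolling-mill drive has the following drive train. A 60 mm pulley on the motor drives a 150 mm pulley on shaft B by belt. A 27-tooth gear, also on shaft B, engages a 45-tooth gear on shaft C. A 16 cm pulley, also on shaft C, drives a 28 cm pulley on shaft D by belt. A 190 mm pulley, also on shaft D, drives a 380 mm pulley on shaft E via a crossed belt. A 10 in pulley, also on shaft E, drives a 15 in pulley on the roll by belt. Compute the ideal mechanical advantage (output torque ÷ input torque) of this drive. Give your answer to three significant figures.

21.9

Each stage contributes driven/driver: belt 150/60 = 2.5, gear mesh 45/27 = 1.6667, belt 28/16 = 1.75, belt 380/190 = 2, belt 15/10 = 1.5.
Overall: 2.5 × 1.6667 × 1.75 × 2 × 1.5 = 21.875.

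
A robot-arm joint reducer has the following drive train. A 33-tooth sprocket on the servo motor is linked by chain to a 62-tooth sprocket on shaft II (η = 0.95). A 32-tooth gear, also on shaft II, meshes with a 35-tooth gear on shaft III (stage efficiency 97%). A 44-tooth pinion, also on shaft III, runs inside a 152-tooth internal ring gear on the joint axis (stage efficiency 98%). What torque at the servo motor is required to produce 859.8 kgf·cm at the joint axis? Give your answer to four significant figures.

134.1 kgf·cm

Overall ratio R = 1.8788 × 1.0938 × 3.4545 = 7.0988; overall efficiency η = 0.95 × 0.97 × 0.98 = 0.9031.
Input torque = output torque / (R × η) = 859.8 / (7.0988 × 0.9031) = 134.12 kgf·cm.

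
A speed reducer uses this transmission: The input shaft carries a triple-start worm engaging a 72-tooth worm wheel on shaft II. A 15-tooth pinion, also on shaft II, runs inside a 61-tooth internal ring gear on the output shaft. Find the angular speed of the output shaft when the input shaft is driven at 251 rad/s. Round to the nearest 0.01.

2.57 rad/s

Worm: ratio = 72/3 = 24, so shaft II turns at 251 / 24 = 10.458 rad/s.
Internal gear: ratio = 61/15 = 4.0667, so the output shaft turns at 10.458 / 4.0667 = 2.5717 rad/s.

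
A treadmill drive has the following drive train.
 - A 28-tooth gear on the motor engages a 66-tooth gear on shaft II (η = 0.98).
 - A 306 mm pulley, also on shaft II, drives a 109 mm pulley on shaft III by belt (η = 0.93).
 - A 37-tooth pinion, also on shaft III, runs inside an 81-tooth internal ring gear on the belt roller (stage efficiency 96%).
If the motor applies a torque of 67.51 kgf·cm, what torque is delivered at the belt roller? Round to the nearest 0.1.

108.6 kgf·cm

gear mesh 66/28 = 2.3571 → τ = 67.51·2.3571·0.98 = 155.95 kgf·cm
belt 109/306 = 0.35621 → τ = 155.95·0.35621·0.93 = 51.662 kgf·cm
internal gear 81/37 = 2.1892 → τ = 51.662·2.1892·0.96 = 108.57 kgf·cm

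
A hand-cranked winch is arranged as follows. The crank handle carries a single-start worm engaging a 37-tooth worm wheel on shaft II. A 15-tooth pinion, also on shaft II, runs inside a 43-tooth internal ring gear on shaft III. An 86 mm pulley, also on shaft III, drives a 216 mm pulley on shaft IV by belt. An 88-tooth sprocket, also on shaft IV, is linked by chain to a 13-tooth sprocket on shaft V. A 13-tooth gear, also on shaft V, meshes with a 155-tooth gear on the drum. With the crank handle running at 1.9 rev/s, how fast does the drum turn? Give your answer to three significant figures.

the crank handle → shaft II (worm, 37/1): 1.9 ÷ 37 = 0.051351 rev/s
shaft II → shaft III (internal gear, 43/15): 0.051351 ÷ 2.8667 = 0.017913 rev/s
shaft III → shaft IV (belt, 216/86): 0.017913 ÷ 2.5116 = 0.0071321 rev/s
shaft IV → shaft V (chain, 13/88): 0.0071321 ÷ 0.14773 = 0.048279 rev/s
shaft V → the drum (gear mesh, 155/13): 0.048279 ÷ 11.923 = 0.0040492 rev/s

0.00405 rev/s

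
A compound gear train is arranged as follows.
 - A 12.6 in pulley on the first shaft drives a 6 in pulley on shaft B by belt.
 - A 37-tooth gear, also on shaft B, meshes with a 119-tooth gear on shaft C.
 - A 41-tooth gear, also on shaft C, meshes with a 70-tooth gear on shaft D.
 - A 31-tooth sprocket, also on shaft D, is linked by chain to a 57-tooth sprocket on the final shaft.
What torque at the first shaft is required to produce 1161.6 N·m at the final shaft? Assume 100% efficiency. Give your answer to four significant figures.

Overall ratio R = 0.47619 × 3.2162 × 1.7073 × 1.8387 = 4.8079.
Input torque = output torque / R = 1161.6 / 4.8079 = 241.6 N·m.

241.6 N·m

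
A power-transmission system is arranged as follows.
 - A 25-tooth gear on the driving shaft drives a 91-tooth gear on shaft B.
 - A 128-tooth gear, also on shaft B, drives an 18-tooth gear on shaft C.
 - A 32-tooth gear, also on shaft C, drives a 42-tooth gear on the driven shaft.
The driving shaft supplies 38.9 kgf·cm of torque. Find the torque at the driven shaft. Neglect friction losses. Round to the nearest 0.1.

26.1 kgf·cm

gear mesh 91/25 = 3.64 → τ = 38.9·3.64 = 141.6 kgf·cm
gear mesh 18/128 = 0.14062 → τ = 141.6·0.14062 = 19.912 kgf·cm
gear mesh 42/32 = 1.3125 → τ = 19.912·1.3125 = 26.134 kgf·cm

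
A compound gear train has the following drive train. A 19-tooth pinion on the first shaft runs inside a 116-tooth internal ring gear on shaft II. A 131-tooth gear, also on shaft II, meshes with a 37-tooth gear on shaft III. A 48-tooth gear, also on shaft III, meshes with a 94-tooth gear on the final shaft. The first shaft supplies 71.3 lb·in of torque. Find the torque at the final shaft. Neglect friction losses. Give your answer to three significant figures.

241 lb·in

After the internal gear (116/19): 71.3 × 6.1053 = 435.31 lb·in
After the gear mesh (37/131): 435.31 × 0.28244 = 122.95 lb·in
After the gear mesh (94/48): 122.95 × 1.9583 = 240.77 lb·in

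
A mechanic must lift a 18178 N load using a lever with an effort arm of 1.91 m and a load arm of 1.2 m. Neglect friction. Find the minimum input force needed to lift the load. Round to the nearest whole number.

Lever MA = effort arm / load arm = 1.91/1.2 = 1.5917.
Effort = load / MA = 18178 / 1.5917 = 11421 N.

11421 N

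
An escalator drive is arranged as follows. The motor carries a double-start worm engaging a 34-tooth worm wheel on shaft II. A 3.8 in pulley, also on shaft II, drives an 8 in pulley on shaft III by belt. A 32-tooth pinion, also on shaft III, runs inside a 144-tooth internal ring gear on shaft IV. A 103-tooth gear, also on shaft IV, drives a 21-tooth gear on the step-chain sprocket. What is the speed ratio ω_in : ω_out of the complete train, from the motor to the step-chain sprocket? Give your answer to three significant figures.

Each stage contributes driven/driver: worm 34/2 = 17, belt 8/3.8 = 2.1053, internal gear 144/32 = 4.5, gear mesh 21/103 = 0.20388.
Overall: 17 × 2.1053 × 4.5 × 0.20388 = 32.836.

32.8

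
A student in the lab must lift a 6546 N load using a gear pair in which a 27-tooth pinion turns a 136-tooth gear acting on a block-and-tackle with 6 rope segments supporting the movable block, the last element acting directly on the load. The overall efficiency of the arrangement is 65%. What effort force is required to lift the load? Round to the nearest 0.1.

333.2 N

Gear pair MA = 136/27 = 5.037.
Block-and-tackle MA = number of supporting rope parts = 6.
Combined ideal MA = 5.037 × 6 = 30.222.
Actual MA = 30.222 × 0.65 = 19.644.
Effort = load / actual MA = 6546 / 19.644 = 333.22 N.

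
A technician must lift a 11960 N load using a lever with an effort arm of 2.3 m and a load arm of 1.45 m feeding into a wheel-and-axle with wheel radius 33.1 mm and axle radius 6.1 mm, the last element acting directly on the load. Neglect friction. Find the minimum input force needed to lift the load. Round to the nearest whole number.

1390 N

Lever MA = effort arm / load arm = 2.3/1.45 = 1.5862.
Wheel-and-axle MA = R/r = 33.1/6.1 = 5.4262.
Combined ideal MA = 1.5862 × 5.4262 = 8.6071.
Effort = load / MA = 11960 / 8.6071 = 1389.5 N.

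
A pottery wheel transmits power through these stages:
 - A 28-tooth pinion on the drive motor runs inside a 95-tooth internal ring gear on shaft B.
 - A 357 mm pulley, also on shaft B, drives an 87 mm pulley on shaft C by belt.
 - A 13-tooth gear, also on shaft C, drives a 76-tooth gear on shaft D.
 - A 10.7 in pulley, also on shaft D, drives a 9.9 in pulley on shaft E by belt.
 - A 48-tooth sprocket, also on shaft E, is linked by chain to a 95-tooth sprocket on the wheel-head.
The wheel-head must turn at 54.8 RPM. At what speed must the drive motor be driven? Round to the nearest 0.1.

485.1 RPM

Overall ratio R = 3.3929 × 0.2437 × 5.8462 × 0.92523 × 1.9792 = 8.8516.
Required input speed = output speed × R = 54.8 × 8.8516 = 485.07 RPM.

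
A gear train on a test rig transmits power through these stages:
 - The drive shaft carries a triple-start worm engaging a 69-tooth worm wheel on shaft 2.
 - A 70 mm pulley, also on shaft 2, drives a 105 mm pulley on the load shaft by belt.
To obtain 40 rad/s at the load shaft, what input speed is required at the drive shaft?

Overall ratio R = 23 × 1.5 = 34.5.
Required input speed = output speed × R = 40 × 34.5 = 1380 rad/s.

1380 rad/s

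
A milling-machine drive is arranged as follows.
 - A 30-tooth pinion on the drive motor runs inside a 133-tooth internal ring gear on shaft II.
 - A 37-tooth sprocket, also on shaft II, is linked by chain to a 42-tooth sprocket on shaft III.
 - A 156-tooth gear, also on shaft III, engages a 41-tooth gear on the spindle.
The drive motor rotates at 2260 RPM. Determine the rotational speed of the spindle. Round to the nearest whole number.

Internal gear: ratio = 133/30 = 4.4333, so shaft II turns at 2260 / 4.4333 = 509.77 RPM.
Chain: ratio = 42/37 = 1.1351, so shaft III turns at 509.77 / 1.1351 = 449.09 RPM.
Gear mesh: ratio = 41/156 = 0.26282, so the spindle turns at 449.09 / 0.26282 = 1708.7 RPM.

1709 RPM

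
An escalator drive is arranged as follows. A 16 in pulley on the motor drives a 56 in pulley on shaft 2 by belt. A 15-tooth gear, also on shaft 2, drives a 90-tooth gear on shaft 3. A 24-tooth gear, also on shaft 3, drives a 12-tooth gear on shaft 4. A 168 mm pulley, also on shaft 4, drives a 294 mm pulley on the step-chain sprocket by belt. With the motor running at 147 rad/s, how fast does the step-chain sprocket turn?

Belt: ratio = 56/16 = 3.5, so shaft 2 turns at 147 / 3.5 = 42 rad/s.
Gear mesh: ratio = 90/15 = 6, so shaft 3 turns at 42 / 6 = 7 rad/s.
Gear mesh: ratio = 12/24 = 0.5, so shaft 4 turns at 7 / 0.5 = 14 rad/s.
Belt: ratio = 294/168 = 1.75, so the step-chain sprocket turns at 14 / 1.75 = 8 rad/s.

8 rad/s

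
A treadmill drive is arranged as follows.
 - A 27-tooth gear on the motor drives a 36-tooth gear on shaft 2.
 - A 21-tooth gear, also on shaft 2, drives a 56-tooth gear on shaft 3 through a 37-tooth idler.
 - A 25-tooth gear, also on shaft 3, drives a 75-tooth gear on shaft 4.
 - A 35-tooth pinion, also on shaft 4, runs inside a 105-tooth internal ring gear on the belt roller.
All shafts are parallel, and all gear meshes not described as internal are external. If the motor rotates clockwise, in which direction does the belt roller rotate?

the motor → shaft 2: external mesh, 1 reversal → CCW.
shaft 2 → shaft 3: driver → idler → driven is 2 external meshes, 2 reversals → CCW.
shaft 3 → shaft 4: external mesh, 1 reversal → CW.
shaft 4 → the belt roller: internal mesh, same direction → CW.
4 reversals in total — an even number — so the belt roller turns the same way as the motor.

clockwise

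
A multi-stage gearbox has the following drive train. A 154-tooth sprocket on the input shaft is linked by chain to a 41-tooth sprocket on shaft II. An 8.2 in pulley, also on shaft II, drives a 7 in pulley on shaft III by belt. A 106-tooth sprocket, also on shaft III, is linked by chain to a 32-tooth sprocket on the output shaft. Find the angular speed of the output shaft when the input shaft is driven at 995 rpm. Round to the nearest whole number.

chain 41/154 = 0.26623 → 995/0.26623 = 3737.3 rpm
belt 7/8.2 = 0.85366 → 3737.3/0.85366 = 4378 rpm
chain 32/106 = 0.30189 → 4378/0.30189 = 14502 rpm

14502 rpm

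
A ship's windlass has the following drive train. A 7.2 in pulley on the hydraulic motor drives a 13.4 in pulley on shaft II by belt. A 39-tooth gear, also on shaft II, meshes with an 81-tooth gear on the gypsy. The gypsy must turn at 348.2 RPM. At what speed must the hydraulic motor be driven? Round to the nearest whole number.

1346 RPM

Overall ratio R = 1.8611 × 2.0769 = 3.8654.
Required input speed = output speed × R = 348.2 × 3.8654 = 1345.9 RPM.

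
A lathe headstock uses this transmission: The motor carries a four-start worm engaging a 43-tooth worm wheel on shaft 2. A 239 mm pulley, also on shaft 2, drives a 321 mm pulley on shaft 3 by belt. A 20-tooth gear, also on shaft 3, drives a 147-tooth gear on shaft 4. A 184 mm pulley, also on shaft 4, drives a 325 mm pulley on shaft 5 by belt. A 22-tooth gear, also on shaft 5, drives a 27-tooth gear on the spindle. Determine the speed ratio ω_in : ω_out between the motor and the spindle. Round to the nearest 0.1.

230.0

Each stage contributes driven/driver: worm 43/4 = 10.75, belt 321/239 = 1.3431, gear mesh 147/20 = 7.35, belt 325/184 = 1.7663, gear mesh 27/22 = 1.2273.
Overall: 10.75 × 1.3431 × 7.35 × 1.7663 × 1.2273 = 230.04.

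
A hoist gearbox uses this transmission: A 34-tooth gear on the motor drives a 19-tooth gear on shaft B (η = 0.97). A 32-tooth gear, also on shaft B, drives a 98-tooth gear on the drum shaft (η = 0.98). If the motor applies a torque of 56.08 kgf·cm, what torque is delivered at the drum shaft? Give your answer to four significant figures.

Gear mesh: ratio = 19/34 = 0.55882; torque at shaft B = 56.08 × 0.55882 × 0.97 = 30.399 kgf·cm.
Gear mesh: ratio = 98/32 = 3.0625; torque at the drum shaft = 30.399 × 3.0625 × 0.98 = 91.234 kgf·cm.

91.23 kgf·cm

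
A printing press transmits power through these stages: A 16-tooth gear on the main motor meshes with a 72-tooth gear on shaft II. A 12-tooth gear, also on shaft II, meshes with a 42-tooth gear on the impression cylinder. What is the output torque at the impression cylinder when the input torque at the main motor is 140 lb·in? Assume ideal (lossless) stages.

Gear mesh: ratio = 72/16 = 4.5; torque at shaft II = 140 × 4.5 = 630 lb·in.
Gear mesh: ratio = 42/12 = 3.5; torque at the impression cylinder = 630 × 3.5 = 2205 lb·in.

2205 lb·in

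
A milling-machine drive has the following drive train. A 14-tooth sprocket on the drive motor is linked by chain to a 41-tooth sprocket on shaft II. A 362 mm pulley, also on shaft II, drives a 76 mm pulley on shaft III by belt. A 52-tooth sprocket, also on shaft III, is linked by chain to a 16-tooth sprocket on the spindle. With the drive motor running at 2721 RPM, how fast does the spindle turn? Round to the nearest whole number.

14383 RPM

the drive motor → shaft II (chain, 41/14): 2721 ÷ 2.9286 = 929.12 RPM
shaft II → shaft III (belt, 76/362): 929.12 ÷ 0.20994 = 4425.6 RPM
shaft III → the spindle (chain, 16/52): 4425.6 ÷ 0.30769 = 14383 RPM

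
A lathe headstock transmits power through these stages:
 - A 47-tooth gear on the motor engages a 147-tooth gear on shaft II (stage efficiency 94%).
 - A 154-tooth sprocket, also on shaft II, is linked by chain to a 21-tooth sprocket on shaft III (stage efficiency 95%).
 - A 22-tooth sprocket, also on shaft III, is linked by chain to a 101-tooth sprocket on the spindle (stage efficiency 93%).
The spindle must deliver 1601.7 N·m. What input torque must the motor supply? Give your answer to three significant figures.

Overall ratio R = 3.1277 × 0.13636 × 4.5909 = 1.958; overall efficiency η = 0.94 × 0.95 × 0.93 = 0.8305.
Input torque = output torque / (R × η) = 1601.7 / (1.958 × 0.8305) = 984.99 N·m.

985 N·m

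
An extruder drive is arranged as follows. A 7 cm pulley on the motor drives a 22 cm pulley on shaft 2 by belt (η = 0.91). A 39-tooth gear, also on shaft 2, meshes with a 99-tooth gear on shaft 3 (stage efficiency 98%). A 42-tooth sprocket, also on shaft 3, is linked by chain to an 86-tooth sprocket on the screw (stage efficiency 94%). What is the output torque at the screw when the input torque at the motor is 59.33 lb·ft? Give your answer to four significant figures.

812.5 lb·ft

After the belt (22/7): 59.33 × 3.1429 × 0.91 = 169.68 lb·ft
After the gear mesh (99/39): 169.68 × 2.5385 × 0.98 = 422.12 lb·ft
After the chain (86/42): 422.12 × 2.0476 × 0.94 = 812.48 lb·ft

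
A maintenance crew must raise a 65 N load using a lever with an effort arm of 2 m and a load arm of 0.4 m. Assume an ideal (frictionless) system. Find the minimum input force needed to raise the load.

Lever MA = effort arm / load arm = 2/0.4 = 5.
Effort = load / MA = 65 / 5 = 13 N.

13 N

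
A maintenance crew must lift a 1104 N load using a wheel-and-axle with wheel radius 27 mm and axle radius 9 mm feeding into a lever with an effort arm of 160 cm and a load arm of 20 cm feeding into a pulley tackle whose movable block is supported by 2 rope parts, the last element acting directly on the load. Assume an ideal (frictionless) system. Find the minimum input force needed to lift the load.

Wheel-and-axle MA = R/r = 27/9 = 3.
Lever MA = effort arm / load arm = 160/20 = 8.
Block-and-tackle MA = number of supporting rope parts = 2.
Combined ideal MA = 3 × 8 × 2 = 48.
Effort = load / MA = 1104 / 48 = 23 N.

23 N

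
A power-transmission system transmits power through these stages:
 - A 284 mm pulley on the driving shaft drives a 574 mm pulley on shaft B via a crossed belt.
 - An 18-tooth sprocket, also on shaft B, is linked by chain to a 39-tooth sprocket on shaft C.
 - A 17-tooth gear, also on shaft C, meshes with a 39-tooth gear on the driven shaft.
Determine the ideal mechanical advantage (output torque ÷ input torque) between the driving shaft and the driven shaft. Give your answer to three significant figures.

10.0

Each stage contributes driven/driver: belt 574/284 = 2.0211, chain 39/18 = 2.1667, gear mesh 39/17 = 2.2941.
Overall: 2.0211 × 2.1667 × 2.2941 = 10.046.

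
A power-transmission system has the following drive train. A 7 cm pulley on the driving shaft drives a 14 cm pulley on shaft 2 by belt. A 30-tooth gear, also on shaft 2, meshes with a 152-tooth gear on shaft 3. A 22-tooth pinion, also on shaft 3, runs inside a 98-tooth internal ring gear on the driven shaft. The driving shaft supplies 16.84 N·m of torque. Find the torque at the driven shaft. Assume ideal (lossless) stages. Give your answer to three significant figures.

Belt: ratio = 14/7 = 2; torque at shaft 2 = 16.84 × 2 = 33.68 N·m.
Gear mesh: ratio = 152/30 = 5.0667; torque at shaft 3 = 33.68 × 5.0667 = 170.65 N·m.
Internal gear: ratio = 98/22 = 4.4545; torque at the driven shaft = 170.65 × 4.4545 = 760.15 N·m.

760 N·m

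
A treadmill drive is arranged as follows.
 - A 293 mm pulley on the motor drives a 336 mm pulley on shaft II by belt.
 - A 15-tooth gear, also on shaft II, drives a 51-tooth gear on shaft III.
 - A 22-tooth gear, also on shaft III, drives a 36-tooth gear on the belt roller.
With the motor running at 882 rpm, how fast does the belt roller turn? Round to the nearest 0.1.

Belt: ratio = 336/293 = 1.1468, so shaft II turns at 882 / 1.1468 = 769.12 rpm.
Gear mesh: ratio = 51/15 = 3.4, so shaft III turns at 769.12 / 3.4 = 226.21 rpm.
Gear mesh: ratio = 36/22 = 1.6364, so the belt roller turns at 226.21 / 1.6364 = 138.24 rpm.

138.2 rpm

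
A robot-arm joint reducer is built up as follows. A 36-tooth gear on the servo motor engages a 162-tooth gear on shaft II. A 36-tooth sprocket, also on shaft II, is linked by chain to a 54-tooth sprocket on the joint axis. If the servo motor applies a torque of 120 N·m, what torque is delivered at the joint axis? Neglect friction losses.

Gear mesh: ratio = 162/36 = 4.5; torque at shaft II = 120 × 4.5 = 540 N·m.
Chain: ratio = 54/36 = 1.5; torque at the joint axis = 540 × 1.5 = 810 N·m.

810 N·m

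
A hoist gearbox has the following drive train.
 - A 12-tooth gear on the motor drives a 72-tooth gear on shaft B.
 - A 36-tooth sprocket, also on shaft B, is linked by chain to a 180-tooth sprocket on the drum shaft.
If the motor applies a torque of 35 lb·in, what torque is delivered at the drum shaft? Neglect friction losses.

1050 lb·in

Gear mesh: ratio = 72/12 = 6; torque at shaft B = 35 × 6 = 210 lb·in.
Chain: ratio = 180/36 = 5; torque at the drum shaft = 210 × 5 = 1050 lb·in.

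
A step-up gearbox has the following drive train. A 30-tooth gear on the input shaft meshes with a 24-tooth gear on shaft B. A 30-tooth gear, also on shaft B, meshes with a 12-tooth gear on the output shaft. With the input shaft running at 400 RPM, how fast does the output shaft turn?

the input shaft → shaft B (gear mesh, 24/30): 400 ÷ 0.8 = 500 RPM
shaft B → the output shaft (gear mesh, 12/30): 500 ÷ 0.4 = 1250 RPM

1250 RPM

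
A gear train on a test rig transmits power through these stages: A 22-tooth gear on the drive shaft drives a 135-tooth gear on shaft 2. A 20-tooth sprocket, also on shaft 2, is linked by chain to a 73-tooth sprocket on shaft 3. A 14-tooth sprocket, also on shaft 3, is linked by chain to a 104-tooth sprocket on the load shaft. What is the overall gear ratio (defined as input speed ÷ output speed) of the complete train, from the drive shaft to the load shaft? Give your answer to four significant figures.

Each stage contributes driven/driver: gear mesh 135/22 = 6.1364, chain 73/20 = 3.65, chain 104/14 = 7.4286.
Overall: 6.1364 × 3.65 × 7.4286 = 166.38.

166.4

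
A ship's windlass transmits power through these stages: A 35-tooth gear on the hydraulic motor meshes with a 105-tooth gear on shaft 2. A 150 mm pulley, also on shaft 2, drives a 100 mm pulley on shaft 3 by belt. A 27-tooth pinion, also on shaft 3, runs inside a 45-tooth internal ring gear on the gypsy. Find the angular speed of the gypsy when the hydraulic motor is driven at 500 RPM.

the hydraulic motor → shaft 2 (gear mesh, 105/35): 500 ÷ 3 = 166.67 RPM
shaft 2 → shaft 3 (belt, 100/150): 166.67 ÷ 0.66667 = 250 RPM
shaft 3 → the gypsy (internal gear, 45/27): 250 ÷ 1.6667 = 150 RPM

150 RPM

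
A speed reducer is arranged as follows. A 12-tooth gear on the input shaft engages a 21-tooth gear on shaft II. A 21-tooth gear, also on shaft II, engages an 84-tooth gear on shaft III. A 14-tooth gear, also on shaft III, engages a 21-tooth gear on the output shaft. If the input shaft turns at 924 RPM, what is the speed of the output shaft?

the input shaft → shaft II (gear mesh, 21/12): 924 ÷ 1.75 = 528 RPM
shaft II → shaft III (gear mesh, 84/21): 528 ÷ 4 = 132 RPM
shaft III → the output shaft (gear mesh, 21/14): 132 ÷ 1.5 = 88 RPM

88 RPM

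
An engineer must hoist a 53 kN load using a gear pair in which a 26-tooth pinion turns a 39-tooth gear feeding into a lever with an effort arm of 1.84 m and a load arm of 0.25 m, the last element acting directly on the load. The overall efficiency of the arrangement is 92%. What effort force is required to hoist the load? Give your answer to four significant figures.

Gear pair MA = 39/26 = 1.5.
Lever MA = effort arm / load arm = 1.84/0.25 = 7.36.
Combined ideal MA = 1.5 × 7.36 = 11.04.
Actual MA = 11.04 × 0.92 = 10.157.
Effort = load / actual MA = 53 / 10.157 = 5.2182 kN.

5.218 kN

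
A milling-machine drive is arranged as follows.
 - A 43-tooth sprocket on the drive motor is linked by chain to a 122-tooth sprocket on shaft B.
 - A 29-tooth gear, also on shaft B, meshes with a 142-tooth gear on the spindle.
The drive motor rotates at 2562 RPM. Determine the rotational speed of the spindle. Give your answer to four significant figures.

chain 122/43 = 2.8372 → 2562/2.8372 = 903 RPM
gear mesh 142/29 = 4.8966 → 903/4.8966 = 184.42 RPM

184.4 RPM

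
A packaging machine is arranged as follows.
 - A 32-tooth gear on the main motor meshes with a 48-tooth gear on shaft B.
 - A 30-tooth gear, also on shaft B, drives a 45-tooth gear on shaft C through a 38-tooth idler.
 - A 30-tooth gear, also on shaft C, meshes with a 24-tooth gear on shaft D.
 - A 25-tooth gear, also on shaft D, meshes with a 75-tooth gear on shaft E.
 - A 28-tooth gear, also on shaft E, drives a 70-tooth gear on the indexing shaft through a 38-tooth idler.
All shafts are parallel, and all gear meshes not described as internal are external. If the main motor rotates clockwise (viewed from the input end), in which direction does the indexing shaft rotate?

counterclockwise

the main motor → shaft B: external mesh, 1 reversal → CCW.
shaft B → shaft C: driver → idler → driven is 2 external meshes, 2 reversals → CCW.
shaft C → shaft D: external mesh, 1 reversal → CW.
shaft D → shaft E: external mesh, 1 reversal → CCW.
shaft E → the indexing shaft: driver → idler → driven is 2 external meshes, 2 reversals → CCW.
7 reversals in total — an odd number — so the indexing shaft turns opposite to the main motor.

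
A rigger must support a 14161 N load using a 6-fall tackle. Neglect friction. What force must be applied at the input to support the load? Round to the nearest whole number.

Block-and-tackle MA = number of supporting rope parts = 6.
Effort = load / MA = 14161 / 6 = 2360.2 N.

2360 N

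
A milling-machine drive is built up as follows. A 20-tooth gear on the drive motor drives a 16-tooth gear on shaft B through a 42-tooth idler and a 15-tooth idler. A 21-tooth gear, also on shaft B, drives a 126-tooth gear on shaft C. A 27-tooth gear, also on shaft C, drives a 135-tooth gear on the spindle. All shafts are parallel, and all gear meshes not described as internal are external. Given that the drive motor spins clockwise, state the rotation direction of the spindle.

the drive motor → shaft B: driver → idler → idler → driven is 3 external meshes, 3 reversals → CCW.
shaft B → shaft C: external mesh, 1 reversal → CW.
shaft C → the spindle: external mesh, 1 reversal → CCW.
5 reversals in total — an odd number — so the spindle turns opposite to the drive motor.

anticlockwise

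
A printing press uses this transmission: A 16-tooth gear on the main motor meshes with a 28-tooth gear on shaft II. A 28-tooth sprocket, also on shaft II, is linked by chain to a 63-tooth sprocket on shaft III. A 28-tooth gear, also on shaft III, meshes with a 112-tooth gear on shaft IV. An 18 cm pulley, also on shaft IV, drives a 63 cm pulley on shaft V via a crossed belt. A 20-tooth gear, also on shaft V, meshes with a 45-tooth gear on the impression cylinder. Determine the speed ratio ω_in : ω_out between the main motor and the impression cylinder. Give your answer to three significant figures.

124

Each stage contributes driven/driver: gear mesh 28/16 = 1.75, chain 63/28 = 2.25, gear mesh 112/28 = 4, belt 63/18 = 3.5, gear mesh 45/20 = 2.25.
Overall: 1.75 × 2.25 × 4 × 3.5 × 2.25 = 124.03.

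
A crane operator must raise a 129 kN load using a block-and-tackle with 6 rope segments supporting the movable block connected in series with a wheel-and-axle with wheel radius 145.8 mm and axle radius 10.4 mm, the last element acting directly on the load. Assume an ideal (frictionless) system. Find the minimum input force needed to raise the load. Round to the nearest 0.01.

Block-and-tackle MA = number of supporting rope parts = 6.
Wheel-and-axle MA = R/r = 145.8/10.4 = 14.019.
Combined ideal MA = 6 × 14.019 = 84.115.
Effort = load / MA = 129 / 84.115 = 1.5336 kN.

1.53 kN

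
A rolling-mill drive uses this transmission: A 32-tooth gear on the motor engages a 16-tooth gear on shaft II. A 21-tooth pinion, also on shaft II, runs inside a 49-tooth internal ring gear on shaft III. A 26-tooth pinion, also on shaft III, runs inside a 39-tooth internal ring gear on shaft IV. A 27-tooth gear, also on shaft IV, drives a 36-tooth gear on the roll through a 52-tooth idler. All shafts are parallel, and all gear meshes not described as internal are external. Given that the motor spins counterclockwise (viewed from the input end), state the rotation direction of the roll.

clockwise

the motor → shaft II: external mesh, 1 reversal → CW.
shaft II → shaft III: internal mesh, same direction → CW.
shaft III → shaft IV: internal mesh, same direction → CW.
shaft IV → the roll: driver → idler → driven is 2 external meshes, 2 reversals → CW.
3 reversals in total — an odd number — so the roll turns opposite to the motor.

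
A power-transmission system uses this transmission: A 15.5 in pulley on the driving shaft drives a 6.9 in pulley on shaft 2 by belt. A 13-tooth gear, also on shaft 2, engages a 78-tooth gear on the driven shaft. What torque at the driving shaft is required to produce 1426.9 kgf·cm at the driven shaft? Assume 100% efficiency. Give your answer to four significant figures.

Overall ratio R = 0.44516 × 6 = 2.671.
Input torque = output torque / R = 1426.9 / 2.671 = 534.23 kgf·cm.

534.2 kgf·cm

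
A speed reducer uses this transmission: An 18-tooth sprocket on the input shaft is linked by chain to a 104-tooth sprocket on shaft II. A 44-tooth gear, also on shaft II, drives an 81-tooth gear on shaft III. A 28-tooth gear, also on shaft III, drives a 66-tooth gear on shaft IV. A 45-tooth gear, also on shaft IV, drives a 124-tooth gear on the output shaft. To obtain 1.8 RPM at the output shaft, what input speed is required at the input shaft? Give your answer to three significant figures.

124 RPM

Overall ratio R = 5.7778 × 1.8409 × 2.3571 × 2.7556 = 69.086.
Required input speed = output speed × R = 1.8 × 69.086 = 124.35 RPM.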